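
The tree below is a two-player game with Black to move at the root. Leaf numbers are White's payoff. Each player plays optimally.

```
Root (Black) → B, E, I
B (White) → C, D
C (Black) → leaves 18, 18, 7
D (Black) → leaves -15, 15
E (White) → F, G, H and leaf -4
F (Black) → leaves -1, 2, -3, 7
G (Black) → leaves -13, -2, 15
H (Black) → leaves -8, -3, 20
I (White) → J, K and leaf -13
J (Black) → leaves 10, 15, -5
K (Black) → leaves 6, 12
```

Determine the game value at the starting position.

-3

C (Black): min(18, 18, 7) = 7
D (Black): min(-15, 15) = -15
B (White): max(7, -15) = 7
F (Black): min(-1, 2, -3, 7) = -3
G (Black): min(-13, -2, 15) = -13
H (Black): min(-8, -3, 20) = -8
E (White): max(-3, -13, -8, -4) = -3
J (Black): min(10, 15, -5) = -5
K (Black): min(6, 12) = 6
I (White): max(-5, 6, -13) = 6
Root (Black): min(7, -3, 6) = -3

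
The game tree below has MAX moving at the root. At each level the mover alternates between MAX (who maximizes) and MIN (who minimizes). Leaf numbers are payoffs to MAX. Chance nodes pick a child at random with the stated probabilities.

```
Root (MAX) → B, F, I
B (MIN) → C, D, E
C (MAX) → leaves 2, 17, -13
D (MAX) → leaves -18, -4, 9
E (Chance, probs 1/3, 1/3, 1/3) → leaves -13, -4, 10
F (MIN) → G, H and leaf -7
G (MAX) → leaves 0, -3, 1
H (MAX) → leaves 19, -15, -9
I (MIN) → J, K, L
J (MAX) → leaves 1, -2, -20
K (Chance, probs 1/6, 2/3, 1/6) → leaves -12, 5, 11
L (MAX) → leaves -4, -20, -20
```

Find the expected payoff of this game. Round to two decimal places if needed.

-2.33

C (MAX): max(2, 17, -13) = 17
D (MAX): max(-18, -4, 9) = 9
E (Chance): 1/3·-13 + 1/3·-4 + 1/3·10 = -2.33
B (MIN): min(17, 9, -2.33) = -2.33
G (MAX): max(0, -3, 1) = 1
H (MAX): max(19, -15, -9) = 19
F (MIN): min(1, 19, -7) = -7
J (MAX): max(1, -2, -20) = 1
K (Chance): 1/6·-12 + 2/3·5 + 1/6·11 = 3.17
L (MAX): max(-4, -20, -20) = -4
I (MIN): min(1, 3.17, -4) = -4
Root (MAX): max(-2.33, -7, -4) = -2.33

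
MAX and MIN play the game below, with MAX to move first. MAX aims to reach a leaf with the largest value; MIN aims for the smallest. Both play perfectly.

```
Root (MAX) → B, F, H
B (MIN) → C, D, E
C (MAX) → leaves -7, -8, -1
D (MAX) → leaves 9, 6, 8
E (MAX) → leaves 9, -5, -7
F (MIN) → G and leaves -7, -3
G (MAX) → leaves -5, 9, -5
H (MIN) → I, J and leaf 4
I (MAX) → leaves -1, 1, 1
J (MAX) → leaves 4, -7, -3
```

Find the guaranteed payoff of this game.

C (MAX): max(-7, -8, -1) = -1
D (MAX): max(9, 6, 8) = 9
E (MAX): max(9, -5, -7) = 9
B (MIN): min(-1, 9, 9) = -1
G (MAX): max(-5, 9, -5) = 9
F (MIN): min(9, -7, -3) = -7
I (MAX): max(-1, 1, 1) = 1
J (MAX): max(4, -7, -3) = 4
H (MIN): min(1, 4, 4) = 1
Root (MAX): max(-1, -7, 1) = 1

1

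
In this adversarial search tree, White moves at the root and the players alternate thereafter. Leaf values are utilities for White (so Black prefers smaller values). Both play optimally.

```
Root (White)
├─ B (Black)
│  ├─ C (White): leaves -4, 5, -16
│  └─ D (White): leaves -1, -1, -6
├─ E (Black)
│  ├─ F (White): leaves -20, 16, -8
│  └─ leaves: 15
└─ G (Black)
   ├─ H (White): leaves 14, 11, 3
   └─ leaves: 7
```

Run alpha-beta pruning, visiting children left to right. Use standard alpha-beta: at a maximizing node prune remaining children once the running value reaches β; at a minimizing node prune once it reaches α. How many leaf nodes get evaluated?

13

C [α=-∞,β=+∞]: v=5
D [α=-∞,β=5]: v=-1
B [α=-∞,β=+∞]: v=-1
F [α=-1,β=+∞]: v=16
E [α=-1,β=+∞]: v=15
H [α=15,β=+∞]: v=14
G [α=15,β=+∞]: v=14 after child 1 ≤ α → α-cutoff, skip 1
Root [α=-∞,β=+∞]: v=15
Leaves evaluated: 13 of 14.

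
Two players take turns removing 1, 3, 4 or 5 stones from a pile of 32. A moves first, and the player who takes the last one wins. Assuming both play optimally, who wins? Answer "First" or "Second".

Second

Compute winning (W) and losing (L) positions by backward induction:
i:   0  1  2  3  4  5  6  7  8  9 10 11 12 13 14 15 16 17 18 19 20 21 22 23 24 25 26 27 28 29 30 31 32
     L  W  L  W  W  W  W  W  L  W  L  W  W  W  W  W  L  W  L  W  W  W  W  W  L  W  L  W  W  W  W  W  L
Position 32 is L, so the second player wins.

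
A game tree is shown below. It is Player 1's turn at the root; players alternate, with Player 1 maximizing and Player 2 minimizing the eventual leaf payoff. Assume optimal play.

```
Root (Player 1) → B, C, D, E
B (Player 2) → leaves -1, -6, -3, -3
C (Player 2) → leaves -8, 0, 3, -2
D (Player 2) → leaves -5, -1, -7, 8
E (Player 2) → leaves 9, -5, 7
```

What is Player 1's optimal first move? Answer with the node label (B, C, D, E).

E

B (Player 2): min(-1, -6, -3, -3) = -6
C (Player 2): min(-8, 0, 3, -2) = -8
D (Player 2): min(-5, -1, -7, 8) = -7
E (Player 2): min(9, -5, 7) = -5
Root (Player 1): max(-6, -8, -7, -5) = -5
Player 1 picks the child with the highest value: E (value -5).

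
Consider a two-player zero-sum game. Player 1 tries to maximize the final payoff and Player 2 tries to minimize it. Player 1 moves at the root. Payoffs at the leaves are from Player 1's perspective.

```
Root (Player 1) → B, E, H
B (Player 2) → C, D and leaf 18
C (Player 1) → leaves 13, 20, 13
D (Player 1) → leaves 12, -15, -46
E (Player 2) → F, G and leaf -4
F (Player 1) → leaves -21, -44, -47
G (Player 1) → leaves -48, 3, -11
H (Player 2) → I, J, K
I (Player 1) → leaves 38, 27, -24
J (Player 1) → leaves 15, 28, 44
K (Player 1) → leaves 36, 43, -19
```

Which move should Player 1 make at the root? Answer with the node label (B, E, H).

H

C (Player 1): max(13, 20, 13) = 20
D (Player 1): max(12, -15, -46) = 12
B (Player 2): min(20, 12, 18) = 12
F (Player 1): max(-21, -44, -47) = -21
G (Player 1): max(-48, 3, -11) = 3
E (Player 2): min(-21, 3, -4) = -21
I (Player 1): max(38, 27, -24) = 38
J (Player 1): max(15, 28, 44) = 44
K (Player 1): max(36, 43, -19) = 43
H (Player 2): min(38, 44, 43) = 38
Root (Player 1): max(12, -21, 38) = 38
Player 1 picks the child with the highest value: H (value 38).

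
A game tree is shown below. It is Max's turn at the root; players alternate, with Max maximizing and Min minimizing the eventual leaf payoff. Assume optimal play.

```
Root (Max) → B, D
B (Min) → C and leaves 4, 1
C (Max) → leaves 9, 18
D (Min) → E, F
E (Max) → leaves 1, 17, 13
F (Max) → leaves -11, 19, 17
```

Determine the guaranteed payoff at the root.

17

C (Max): max(9, 18) = 18
B (Min): min(18, 4, 1) = 1
E (Max): max(1, 17, 13) = 17
F (Max): max(-11, 19, 17) = 19
D (Min): min(17, 19) = 17
Root (Max): max(1, 17) = 17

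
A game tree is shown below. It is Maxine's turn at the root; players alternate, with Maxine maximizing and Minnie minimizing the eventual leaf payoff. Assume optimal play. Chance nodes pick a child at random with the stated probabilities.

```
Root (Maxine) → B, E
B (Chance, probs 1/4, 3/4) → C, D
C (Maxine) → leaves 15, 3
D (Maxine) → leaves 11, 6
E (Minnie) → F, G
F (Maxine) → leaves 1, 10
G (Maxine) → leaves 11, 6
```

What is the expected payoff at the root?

12

C (Maxine): max(15, 3) = 15
D (Maxine): max(11, 6) = 11
B (Chance): 1/4·15 + 3/4·11 = 12
F (Maxine): max(1, 10) = 10
G (Maxine): max(11, 6) = 11
E (Minnie): min(10, 11) = 10
Root (Maxine): max(12, 10) = 12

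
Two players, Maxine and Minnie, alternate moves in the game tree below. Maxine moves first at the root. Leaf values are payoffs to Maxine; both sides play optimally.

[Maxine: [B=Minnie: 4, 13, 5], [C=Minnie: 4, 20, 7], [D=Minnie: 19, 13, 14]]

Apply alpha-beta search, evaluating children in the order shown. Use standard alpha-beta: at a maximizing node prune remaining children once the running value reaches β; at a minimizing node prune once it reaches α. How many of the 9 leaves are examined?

B [α=-∞,β=+∞]: v=4
C [α=4,β=+∞]: v=4 after child 1 ≤ α → α-cutoff, skip 2
D [α=4,β=+∞]: v=13
Root [α=-∞,β=+∞]: v=13
Leaves evaluated: 7 of 9.

7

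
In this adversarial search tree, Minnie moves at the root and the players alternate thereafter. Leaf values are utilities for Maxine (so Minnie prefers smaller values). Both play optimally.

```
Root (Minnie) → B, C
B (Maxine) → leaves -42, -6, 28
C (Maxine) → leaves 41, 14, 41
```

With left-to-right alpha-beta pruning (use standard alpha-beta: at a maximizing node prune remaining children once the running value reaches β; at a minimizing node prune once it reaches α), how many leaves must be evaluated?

4

B [α=-∞,β=+∞]: v=28
C [α=-∞,β=28]: v=41 after child 1 ≥ β → β-cutoff, skip 2
Root [α=-∞,β=+∞]: v=28
Leaves evaluated: 4 of 6.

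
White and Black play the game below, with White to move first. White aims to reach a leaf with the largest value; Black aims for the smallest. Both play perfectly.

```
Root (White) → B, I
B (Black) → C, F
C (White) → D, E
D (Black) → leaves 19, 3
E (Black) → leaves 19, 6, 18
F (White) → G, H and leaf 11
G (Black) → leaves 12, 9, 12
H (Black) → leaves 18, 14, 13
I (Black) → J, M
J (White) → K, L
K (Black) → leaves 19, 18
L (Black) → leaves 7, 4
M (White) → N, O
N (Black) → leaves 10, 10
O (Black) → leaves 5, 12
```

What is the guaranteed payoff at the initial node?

10

D (Black): min(19, 3) = 3
E (Black): min(19, 6, 18) = 6
C (White): max(3, 6) = 6
G (Black): min(12, 9, 12) = 9
H (Black): min(18, 14, 13) = 13
F (White): max(9, 13, 11) = 13
B (Black): min(6, 13) = 6
K (Black): min(19, 18) = 18
L (Black): min(7, 4) = 4
J (White): max(18, 4) = 18
N (Black): min(10, 10) = 10
O (Black): min(5, 12) = 5
M (White): max(10, 5) = 10
I (Black): min(18, 10) = 10
Root (White): max(6, 10) = 10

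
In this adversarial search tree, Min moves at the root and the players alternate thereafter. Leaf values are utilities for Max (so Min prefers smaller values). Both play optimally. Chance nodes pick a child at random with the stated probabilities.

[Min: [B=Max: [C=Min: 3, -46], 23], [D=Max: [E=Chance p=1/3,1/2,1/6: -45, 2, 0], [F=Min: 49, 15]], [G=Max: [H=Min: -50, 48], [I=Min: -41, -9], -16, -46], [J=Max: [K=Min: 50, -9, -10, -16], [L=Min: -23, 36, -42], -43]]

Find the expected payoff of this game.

C (Min): min(3, -46) = -46
B (Max): max(-46, 23) = 23
E (Chance): 1/3·-45 + 1/2·2 + 1/6·0 = -14
F (Min): min(49, 15) = 15
D (Max): max(-14, 15) = 15
H (Min): min(-50, 48) = -50
I (Min): min(-41, -9) = -41
G (Max): max(-50, -41, -16, -46) = -16
K (Min): min(50, -9, -10, -16) = -16
L (Min): min(-23, 36, -42) = -42
J (Max): max(-16, -42, -43) = -16
Root (Min): min(23, 15, -16, -16) = -16

-16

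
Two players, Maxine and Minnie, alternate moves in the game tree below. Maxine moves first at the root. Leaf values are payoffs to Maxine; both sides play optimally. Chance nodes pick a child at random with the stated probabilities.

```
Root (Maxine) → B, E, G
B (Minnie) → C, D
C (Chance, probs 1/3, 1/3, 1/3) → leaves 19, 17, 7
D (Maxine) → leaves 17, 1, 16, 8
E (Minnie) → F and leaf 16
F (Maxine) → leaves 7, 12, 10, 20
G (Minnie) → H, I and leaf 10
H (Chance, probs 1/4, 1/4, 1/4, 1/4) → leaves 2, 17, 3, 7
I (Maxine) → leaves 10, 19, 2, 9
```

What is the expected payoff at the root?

16

C (Chance): 1/3·19 + 1/3·17 + 1/3·7 = 14.33
D (Maxine): max(17, 1, 16, 8) = 17
B (Minnie): min(14.33, 17) = 14.33
F (Maxine): max(7, 12, 10, 20) = 20
E (Minnie): min(20, 16) = 16
H (Chance): 1/4·2 + 1/4·17 + 1/4·3 + 1/4·7 = 7.25
I (Maxine): max(10, 19, 2, 9) = 19
G (Minnie): min(7.25, 19, 10) = 7.25
Root (Maxine): max(14.33, 16, 7.25) = 16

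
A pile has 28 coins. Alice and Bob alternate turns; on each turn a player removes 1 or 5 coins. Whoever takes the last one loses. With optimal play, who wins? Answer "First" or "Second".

W/L table (W = player to move can force a win):
i:   0  1  2  3  4  5  6  7  8  9 10 11 12 13 14 15 16 17 18 19 20 21 22 23 24 25 26 27 28
     W  L  W  L  W  L  W  L  W  L  W  L  W  L  W  L  W  L  W  L  W  L  W  L  W  L  W  L  W
Position 28 is W, so the first player wins.

First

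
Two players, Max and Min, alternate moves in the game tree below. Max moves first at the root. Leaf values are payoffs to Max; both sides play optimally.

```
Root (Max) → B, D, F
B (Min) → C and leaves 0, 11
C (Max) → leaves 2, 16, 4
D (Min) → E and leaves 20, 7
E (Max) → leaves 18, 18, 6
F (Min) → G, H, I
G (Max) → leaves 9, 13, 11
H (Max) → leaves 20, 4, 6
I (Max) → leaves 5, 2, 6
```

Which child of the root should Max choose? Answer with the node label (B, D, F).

C (Max): max(2, 16, 4) = 16
B (Min): min(16, 0, 11) = 0
E (Max): max(18, 18, 6) = 18
D (Min): min(18, 20, 7) = 7
G (Max): max(9, 13, 11) = 13
H (Max): max(20, 4, 6) = 20
I (Max): max(5, 2, 6) = 6
F (Min): min(13, 20, 6) = 6
Root (Max): max(0, 7, 6) = 7
Max picks the child with the highest value: D (value 7).

D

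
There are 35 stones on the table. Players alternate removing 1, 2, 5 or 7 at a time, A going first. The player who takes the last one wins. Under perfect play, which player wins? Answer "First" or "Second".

First

Positions where the player to move wins (W) vs loses (L):
i:   0  1  2  3  4  5  6  7  8  9 10 11 12 13 14 15 16 17 18 19 20 21 22 23 24 25 26 27 28 29 30 31 32 33 34 35
     L  W  W  L  W  W  L  W  W  L  W  W  L  W  W  L  W  W  L  W  W  L  W  W  L  W  W  L  W  W  L  W  W  L  W  W
Position 35 is W, so the first player wins.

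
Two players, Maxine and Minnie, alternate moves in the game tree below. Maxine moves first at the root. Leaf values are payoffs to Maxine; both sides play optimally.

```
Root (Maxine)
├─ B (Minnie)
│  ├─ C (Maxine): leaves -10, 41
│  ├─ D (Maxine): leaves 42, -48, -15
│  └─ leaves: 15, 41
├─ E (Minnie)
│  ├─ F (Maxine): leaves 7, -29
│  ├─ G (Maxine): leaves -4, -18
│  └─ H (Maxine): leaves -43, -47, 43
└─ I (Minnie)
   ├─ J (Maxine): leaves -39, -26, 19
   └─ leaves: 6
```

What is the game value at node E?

F: max(7, -29) = 7
G: max(-4, -18) = -4
H: max(-43, -47, 43) = 43
E: min(7, -4, 43) = -4

-4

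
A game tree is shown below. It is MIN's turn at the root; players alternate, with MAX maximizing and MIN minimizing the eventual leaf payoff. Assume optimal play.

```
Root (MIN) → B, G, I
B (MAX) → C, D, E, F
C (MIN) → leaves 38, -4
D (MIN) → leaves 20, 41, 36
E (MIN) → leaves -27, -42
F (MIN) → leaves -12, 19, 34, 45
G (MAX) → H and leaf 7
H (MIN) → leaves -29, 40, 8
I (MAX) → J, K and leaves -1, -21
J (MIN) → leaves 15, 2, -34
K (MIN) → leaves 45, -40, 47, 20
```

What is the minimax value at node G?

H: min(-29, 40, 8) = -29
G: max(-29, 7) = 7

7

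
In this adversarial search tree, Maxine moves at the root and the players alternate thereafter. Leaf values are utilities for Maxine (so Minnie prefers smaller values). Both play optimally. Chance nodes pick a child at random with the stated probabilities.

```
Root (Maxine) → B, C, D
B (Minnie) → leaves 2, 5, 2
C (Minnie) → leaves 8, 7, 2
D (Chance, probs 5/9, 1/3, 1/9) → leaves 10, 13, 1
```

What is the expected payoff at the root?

B (Minnie): min(2, 5, 2) = 2
C (Minnie): min(8, 7, 2) = 2
D (Chance): 5/9·10 + 1/3·13 + 1/9·1 = 10
Root (Maxine): max(2, 2, 10) = 10

10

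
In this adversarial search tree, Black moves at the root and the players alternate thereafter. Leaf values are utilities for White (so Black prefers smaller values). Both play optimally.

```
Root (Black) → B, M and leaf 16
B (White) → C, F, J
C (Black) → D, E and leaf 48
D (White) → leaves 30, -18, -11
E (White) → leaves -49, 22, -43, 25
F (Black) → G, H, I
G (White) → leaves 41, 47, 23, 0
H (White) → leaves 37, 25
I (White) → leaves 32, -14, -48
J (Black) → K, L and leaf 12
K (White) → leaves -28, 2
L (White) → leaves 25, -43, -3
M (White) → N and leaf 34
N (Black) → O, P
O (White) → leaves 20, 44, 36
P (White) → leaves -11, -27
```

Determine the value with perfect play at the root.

16

D (White): max(30, -18, -11) = 30
E (White): max(-49, 22, -43, 25) = 25
C (Black): min(30, 25, 48) = 25
G (White): max(41, 47, 23, 0) = 47
H (White): max(37, 25) = 37
I (White): max(32, -14, -48) = 32
F (Black): min(47, 37, 32) = 32
K (White): max(-28, 2) = 2
L (White): max(25, -43, -3) = 25
J (Black): min(2, 25, 12) = 2
B (White): max(25, 32, 2) = 32
O (White): max(20, 44, 36) = 44
P (White): max(-11, -27) = -11
N (Black): min(44, -11) = -11
M (White): max(-11, 34) = 34
Root (Black): min(32, 34, 16) = 16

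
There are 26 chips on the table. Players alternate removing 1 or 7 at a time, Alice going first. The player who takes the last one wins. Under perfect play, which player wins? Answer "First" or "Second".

Second

i:   0  1  2  3  4  5  6  7  8  9 10 11 12 13 14 15 16 17 18 19 20 21 22 23 24 25 26
     L  W  L  W  L  W  L  W  L  W  L  W  L  W  L  W  L  W  L  W  L  W  L  W  L  W  L
Position 26 is L, so the second player wins.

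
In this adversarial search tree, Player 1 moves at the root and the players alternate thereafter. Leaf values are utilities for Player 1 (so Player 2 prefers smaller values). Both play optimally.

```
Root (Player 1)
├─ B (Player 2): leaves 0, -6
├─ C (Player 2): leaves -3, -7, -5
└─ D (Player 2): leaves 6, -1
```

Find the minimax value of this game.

-1

B (Player 2): min(0, -6) = -6
C (Player 2): min(-3, -7, -5) = -7
D (Player 2): min(6, -1) = -1
Root (Player 1): max(-6, -7, -1) = -1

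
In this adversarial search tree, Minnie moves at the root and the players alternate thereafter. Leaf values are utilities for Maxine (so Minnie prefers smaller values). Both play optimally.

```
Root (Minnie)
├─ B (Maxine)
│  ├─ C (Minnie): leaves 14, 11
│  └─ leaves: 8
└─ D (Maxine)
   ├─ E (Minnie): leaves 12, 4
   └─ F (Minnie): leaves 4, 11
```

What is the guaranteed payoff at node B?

11

C: min(14, 11) = 11
B: max(11, 8) = 11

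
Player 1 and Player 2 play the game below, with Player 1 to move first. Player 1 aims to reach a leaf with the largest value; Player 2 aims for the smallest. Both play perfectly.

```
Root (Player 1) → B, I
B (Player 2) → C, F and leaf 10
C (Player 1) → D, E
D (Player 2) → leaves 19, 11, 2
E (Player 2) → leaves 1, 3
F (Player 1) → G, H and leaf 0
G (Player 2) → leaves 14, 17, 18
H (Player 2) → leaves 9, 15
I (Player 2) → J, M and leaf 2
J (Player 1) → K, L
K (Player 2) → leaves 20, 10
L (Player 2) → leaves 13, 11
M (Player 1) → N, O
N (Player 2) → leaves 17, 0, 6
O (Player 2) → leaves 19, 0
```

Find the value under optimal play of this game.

D (Player 2): min(19, 11, 2) = 2
E (Player 2): min(1, 3) = 1
C (Player 1): max(2, 1) = 2
G (Player 2): min(14, 17, 18) = 14
H (Player 2): min(9, 15) = 9
F (Player 1): max(14, 9, 0) = 14
B (Player 2): min(2, 14, 10) = 2
K (Player 2): min(20, 10) = 10
L (Player 2): min(13, 11) = 11
J (Player 1): max(10, 11) = 11
N (Player 2): min(17, 0, 6) = 0
O (Player 2): min(19, 0) = 0
M (Player 1): max(0, 0) = 0
I (Player 2): min(11, 0, 2) = 0
Root (Player 1): max(2, 0) = 2

2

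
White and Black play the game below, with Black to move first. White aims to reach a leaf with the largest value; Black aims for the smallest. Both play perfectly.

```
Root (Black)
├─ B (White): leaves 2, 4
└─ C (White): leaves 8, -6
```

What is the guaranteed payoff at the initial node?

B (White): max(2, 4) = 4
C (White): max(8, -6) = 8
Root (Black): min(4, 8) = 4

4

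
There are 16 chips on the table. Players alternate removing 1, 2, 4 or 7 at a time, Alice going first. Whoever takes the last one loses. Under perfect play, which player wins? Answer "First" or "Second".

Positions where the player to move wins (W) vs loses (L):
i:   0  1  2  3  4  5  6  7  8  9 10 11 12 13 14 15 16
     W  L  W  W  L  W  W  L  W  W  L  W  W  L  W  W  L
Position 16 is L, so the second player wins.

Second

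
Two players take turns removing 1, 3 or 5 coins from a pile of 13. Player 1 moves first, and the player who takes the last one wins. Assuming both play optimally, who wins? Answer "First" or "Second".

First

Positions where the player to move wins (W) vs loses (L):
i:   0  1  2  3  4  5  6  7  8  9 10 11 12 13
     L  W  L  W  L  W  L  W  L  W  L  W  L  W
Position 13 is W, so the first player wins.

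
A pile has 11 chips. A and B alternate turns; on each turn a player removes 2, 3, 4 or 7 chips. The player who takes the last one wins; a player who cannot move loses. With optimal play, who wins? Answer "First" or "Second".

Second

W/L table (W = player to move can force a win):
i:   0  1  2  3  4  5  6  7  8  9 10 11
     L  L  W  W  W  W  L  W  W  W  W  L
Position 11 is L, so the second player wins.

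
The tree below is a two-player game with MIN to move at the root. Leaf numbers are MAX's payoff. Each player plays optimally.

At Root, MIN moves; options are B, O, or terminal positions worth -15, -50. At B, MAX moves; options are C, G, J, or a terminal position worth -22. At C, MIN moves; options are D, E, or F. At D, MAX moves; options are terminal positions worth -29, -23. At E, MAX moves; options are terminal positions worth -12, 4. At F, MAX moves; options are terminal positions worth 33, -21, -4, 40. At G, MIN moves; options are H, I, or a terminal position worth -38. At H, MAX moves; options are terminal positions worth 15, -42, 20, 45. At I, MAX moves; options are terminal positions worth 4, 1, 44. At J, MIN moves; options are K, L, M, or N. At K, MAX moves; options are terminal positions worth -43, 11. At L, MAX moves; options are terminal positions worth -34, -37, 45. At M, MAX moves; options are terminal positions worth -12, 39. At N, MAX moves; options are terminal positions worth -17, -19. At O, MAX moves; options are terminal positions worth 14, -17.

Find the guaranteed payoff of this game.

D (MAX): max(-29, -23) = -23
E (MAX): max(-12, 4) = 4
F (MAX): max(33, -21, -4, 40) = 40
C (MIN): min(-23, 4, 40) = -23
H (MAX): max(15, -42, 20, 45) = 45
I (MAX): max(4, 1, 44) = 44
G (MIN): min(45, 44, -38) = -38
K (MAX): max(-43, 11) = 11
L (MAX): max(-34, -37, 45) = 45
M (MAX): max(-12, 39) = 39
N (MAX): max(-17, -19) = -17
J (MIN): min(11, 45, 39, -17) = -17
B (MAX): max(-23, -38, -17, -22) = -17
O (MAX): max(14, -17) = 14
Root (MIN): min(-17, 14, -15, -50) = -50

-50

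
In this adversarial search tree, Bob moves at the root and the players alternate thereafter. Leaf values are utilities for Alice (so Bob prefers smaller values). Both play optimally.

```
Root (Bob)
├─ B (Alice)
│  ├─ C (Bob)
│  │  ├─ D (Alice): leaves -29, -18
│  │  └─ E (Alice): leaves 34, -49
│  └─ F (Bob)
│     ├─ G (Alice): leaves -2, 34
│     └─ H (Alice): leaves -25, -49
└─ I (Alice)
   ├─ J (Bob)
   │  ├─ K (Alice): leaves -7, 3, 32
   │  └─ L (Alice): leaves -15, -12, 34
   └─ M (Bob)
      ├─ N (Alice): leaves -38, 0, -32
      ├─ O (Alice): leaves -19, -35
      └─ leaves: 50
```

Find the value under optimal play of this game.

D (Alice): max(-29, -18) = -18
E (Alice): max(34, -49) = 34
C (Bob): min(-18, 34) = -18
G (Alice): max(-2, 34) = 34
H (Alice): max(-25, -49) = -25
F (Bob): min(34, -25) = -25
B (Alice): max(-18, -25) = -18
K (Alice): max(-7, 3, 32) = 32
L (Alice): max(-15, -12, 34) = 34
J (Bob): min(32, 34) = 32
N (Alice): max(-38, 0, -32) = 0
O (Alice): max(-19, -35) = -19
M (Bob): min(0, -19, 50) = -19
I (Alice): max(32, -19) = 32
Root (Bob): min(-18, 32) = -18

-18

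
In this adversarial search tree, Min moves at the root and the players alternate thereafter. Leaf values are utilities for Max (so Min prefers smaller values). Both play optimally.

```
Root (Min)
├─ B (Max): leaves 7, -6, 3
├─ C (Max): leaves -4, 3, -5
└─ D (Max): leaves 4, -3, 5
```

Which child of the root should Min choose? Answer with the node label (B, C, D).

B (Max): max(7, -6, 3) = 7
C (Max): max(-4, 3, -5) = 3
D (Max): max(4, -3, 5) = 5
Root (Min): min(7, 3, 5) = 3
Min picks the child with the lowest value: C (value 3).

C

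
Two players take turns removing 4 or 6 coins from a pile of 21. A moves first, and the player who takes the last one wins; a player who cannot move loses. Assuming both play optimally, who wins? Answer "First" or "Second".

Second

W/L table (W = player to move can force a win):
i:   0  1  2  3  4  5  6  7  8  9 10 11 12 13 14 15 16 17 18 19 20 21
     L  L  L  L  W  W  W  W  W  W  L  L  L  L  W  W  W  W  W  W  L  L
Position 21 is L, so the second player wins.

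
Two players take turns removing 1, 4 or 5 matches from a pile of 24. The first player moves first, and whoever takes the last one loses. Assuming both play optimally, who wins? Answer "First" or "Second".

First

i:   0  1  2  3  4  5  6  7  8  9 10 11 12 13 14 15 16 17 18 19 20 21 22 23 24
     W  L  W  L  W  W  W  W  W  L  W  L  W  W  W  W  W  L  W  L  W  W  W  W  W
Position 24 is W, so the first player wins.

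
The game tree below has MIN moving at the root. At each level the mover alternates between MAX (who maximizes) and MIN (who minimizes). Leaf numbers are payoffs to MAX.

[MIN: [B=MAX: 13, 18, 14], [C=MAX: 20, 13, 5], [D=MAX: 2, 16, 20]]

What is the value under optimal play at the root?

B (MAX): max(13, 18, 14) = 18
C (MAX): max(20, 13, 5) = 20
D (MAX): max(2, 16, 20) = 20
Root (MIN): min(18, 20, 20) = 18

18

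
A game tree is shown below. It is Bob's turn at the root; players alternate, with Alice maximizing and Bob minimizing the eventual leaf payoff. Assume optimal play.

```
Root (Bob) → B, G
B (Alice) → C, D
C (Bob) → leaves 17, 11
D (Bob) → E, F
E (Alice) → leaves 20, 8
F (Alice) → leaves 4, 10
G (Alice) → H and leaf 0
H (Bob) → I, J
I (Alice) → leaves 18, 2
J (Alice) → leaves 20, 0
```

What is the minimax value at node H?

I: max(18, 2) = 18
J: max(20, 0) = 20
H: min(18, 20) = 18

18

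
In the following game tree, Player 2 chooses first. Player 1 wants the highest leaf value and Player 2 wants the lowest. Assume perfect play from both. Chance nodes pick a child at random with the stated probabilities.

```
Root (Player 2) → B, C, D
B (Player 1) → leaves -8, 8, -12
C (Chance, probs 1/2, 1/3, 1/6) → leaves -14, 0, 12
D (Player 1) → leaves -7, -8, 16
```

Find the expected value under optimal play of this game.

-5

B (Player 1): max(-8, 8, -12) = 8
C (Chance): 1/2·-14 + 1/3·0 + 1/6·12 = -5
D (Player 1): max(-7, -8, 16) = 16
Root (Player 2): min(8, -5, 16) = -5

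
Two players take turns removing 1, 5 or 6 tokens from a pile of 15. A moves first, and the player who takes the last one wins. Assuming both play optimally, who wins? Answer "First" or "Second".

Second

i:   0  1  2  3  4  5  6  7  8  9 10 11 12 13 14 15
     L  W  L  W  L  W  W  W  W  W  W  L  W  L  W  L
Position 15 is L, so the second player wins.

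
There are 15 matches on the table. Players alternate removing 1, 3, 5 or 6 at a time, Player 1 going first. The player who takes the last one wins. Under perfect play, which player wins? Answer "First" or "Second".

Second

W/L table (W = player to move can force a win):
i:   0  1  2  3  4  5  6  7  8  9 10 11 12 13 14 15
     L  W  L  W  L  W  W  W  W  W  W  L  W  L  W  L
Position 15 is L, so the second player wins.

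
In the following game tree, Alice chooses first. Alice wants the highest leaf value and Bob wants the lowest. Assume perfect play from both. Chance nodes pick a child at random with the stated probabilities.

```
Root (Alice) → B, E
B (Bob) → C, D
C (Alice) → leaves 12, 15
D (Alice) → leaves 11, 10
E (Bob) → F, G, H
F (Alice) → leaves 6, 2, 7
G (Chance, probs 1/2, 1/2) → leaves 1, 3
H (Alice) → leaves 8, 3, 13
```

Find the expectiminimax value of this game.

C (Alice): max(12, 15) = 15
D (Alice): max(11, 10) = 11
B (Bob): min(15, 11) = 11
F (Alice): max(6, 2, 7) = 7
G (Chance): 1/2·1 + 1/2·3 = 2
H (Alice): max(8, 3, 13) = 13
E (Bob): min(7, 2, 13) = 2
Root (Alice): max(11, 2) = 11

11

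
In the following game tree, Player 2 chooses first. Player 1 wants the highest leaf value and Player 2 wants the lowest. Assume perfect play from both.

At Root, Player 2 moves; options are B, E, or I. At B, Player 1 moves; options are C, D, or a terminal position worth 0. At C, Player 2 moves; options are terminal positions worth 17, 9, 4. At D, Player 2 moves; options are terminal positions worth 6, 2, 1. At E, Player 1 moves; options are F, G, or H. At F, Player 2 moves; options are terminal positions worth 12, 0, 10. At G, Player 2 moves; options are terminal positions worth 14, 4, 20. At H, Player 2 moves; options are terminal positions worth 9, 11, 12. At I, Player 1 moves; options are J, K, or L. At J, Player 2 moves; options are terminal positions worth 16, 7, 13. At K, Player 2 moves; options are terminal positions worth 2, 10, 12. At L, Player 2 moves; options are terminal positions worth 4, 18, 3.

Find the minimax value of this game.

4

C (Player 2): min(17, 9, 4) = 4
D (Player 2): min(6, 2, 1) = 1
B (Player 1): max(4, 1, 0) = 4
F (Player 2): min(12, 0, 10) = 0
G (Player 2): min(14, 4, 20) = 4
H (Player 2): min(9, 11, 12) = 9
E (Player 1): max(0, 4, 9) = 9
J (Player 2): min(16, 7, 13) = 7
K (Player 2): min(2, 10, 12) = 2
L (Player 2): min(4, 18, 3) = 3
I (Player 1): max(7, 2, 3) = 7
Root (Player 2): min(4, 9, 7) = 4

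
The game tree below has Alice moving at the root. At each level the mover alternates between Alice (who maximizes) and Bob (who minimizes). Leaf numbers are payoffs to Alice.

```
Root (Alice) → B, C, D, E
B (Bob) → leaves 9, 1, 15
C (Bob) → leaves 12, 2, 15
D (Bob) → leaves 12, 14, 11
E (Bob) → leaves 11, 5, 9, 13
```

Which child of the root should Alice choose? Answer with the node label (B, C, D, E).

B (Bob): min(9, 1, 15) = 1
C (Bob): min(12, 2, 15) = 2
D (Bob): min(12, 14, 11) = 11
E (Bob): min(11, 5, 9, 13) = 5
Root (Alice): max(1, 2, 11, 5) = 11
Alice picks the child with the highest value: D (value 11).

D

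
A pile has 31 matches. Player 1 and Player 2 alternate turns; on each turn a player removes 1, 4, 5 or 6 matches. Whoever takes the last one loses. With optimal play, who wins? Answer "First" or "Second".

First

Positions where the player to move wins (W) vs loses (L):
i:   0  1  2  3  4  5  6  7  8  9 10 11 12 13 14 15 16 17 18 19 20 21 22 23 24 25 26 27 28 29 30 31
     W  L  W  L  W  W  W  W  W  W  L  W  L  W  W  W  W  W  W  L  W  L  W  W  W  W  W  W  L  W  L  W
Position 31 is W, so the first player wins.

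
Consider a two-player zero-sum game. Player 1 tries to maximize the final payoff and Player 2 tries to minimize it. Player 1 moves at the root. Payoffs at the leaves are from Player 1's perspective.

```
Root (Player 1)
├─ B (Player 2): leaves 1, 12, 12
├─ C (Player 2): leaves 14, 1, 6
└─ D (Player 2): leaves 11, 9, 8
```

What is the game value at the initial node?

8

B (Player 2): min(1, 12, 12) = 1
C (Player 2): min(14, 1, 6) = 1
D (Player 2): min(11, 9, 8) = 8
Root (Player 1): max(1, 1, 8) = 8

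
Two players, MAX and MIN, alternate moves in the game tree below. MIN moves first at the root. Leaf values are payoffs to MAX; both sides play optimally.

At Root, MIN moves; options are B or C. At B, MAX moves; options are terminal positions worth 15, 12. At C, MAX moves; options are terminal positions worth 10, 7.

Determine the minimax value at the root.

10

B (MAX): max(15, 12) = 15
C (MAX): max(10, 7) = 10
Root (MIN): min(15, 10) = 10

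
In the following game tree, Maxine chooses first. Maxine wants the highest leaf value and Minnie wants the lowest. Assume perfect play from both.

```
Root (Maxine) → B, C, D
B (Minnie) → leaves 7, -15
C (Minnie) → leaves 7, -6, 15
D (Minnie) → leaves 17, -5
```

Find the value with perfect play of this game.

B (Minnie): min(7, -15) = -15
C (Minnie): min(7, -6, 15) = -6
D (Minnie): min(17, -5) = -5
Root (Maxine): max(-15, -6, -5) = -5

-5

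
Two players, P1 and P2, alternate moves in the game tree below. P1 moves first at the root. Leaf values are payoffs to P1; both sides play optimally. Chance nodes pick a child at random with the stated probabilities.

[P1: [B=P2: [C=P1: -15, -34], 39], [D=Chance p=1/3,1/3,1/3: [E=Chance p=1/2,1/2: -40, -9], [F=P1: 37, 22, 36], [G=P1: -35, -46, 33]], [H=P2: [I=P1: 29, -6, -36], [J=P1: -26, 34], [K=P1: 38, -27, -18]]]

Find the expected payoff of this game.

29

C (P1): max(-15, -34) = -15
B (P2): min(-15, 39) = -15
E (Chance): 1/2·-40 + 1/2·-9 = -24.5
F (P1): max(37, 22, 36) = 37
G (P1): max(-35, -46, 33) = 33
D (Chance): 1/3·-24.5 + 1/3·37 + 1/3·33 = 15.17
I (P1): max(29, -6, -36) = 29
J (P1): max(-26, 34) = 34
K (P1): max(38, -27, -18) = 38
H (P2): min(29, 34, 38) = 29
Root (P1): max(-15, 15.17, 29) = 29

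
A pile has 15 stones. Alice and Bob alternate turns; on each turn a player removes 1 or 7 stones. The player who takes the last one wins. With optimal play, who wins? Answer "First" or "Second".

First

Mark each pile size as W (mover wins) or L (mover loses):
i:   0  1  2  3  4  5  6  7  8  9 10 11 12 13 14 15
     L  W  L  W  L  W  L  W  L  W  L  W  L  W  L  W
Position 15 is W, so the first player wins.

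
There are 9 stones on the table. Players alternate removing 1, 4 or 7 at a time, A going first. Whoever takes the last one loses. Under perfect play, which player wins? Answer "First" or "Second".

Second

Positions where the player to move wins (W) vs loses (L):
i:   0  1  2  3  4  5  6  7  8  9
     W  L  W  L  W  W  L  W  W  L
Position 9 is L, so the second player wins.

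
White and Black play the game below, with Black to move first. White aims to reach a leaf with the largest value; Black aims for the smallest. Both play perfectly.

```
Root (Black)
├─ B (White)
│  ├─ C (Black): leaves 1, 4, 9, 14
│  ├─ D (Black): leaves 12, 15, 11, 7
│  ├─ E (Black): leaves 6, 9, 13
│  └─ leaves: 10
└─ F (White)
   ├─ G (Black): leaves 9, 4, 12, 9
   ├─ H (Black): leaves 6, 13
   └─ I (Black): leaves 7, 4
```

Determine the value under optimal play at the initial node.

6

C (Black): min(1, 4, 9, 14) = 1
D (Black): min(12, 15, 11, 7) = 7
E (Black): min(6, 9, 13) = 6
B (White): max(1, 7, 6, 10) = 10
G (Black): min(9, 4, 12, 9) = 4
H (Black): min(6, 13) = 6
I (Black): min(7, 4) = 4
F (White): max(4, 6, 4) = 6
Root (Black): min(10, 6) = 6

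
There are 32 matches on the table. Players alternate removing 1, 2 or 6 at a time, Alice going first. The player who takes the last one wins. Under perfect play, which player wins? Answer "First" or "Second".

W/L table (W = player to move can force a win):
i:   0  1  2  3  4  5  6  7  8  9 10 11 12 13 14 15 16 17 18 19 20 21 22 23 24 25 26 27 28 29 30 31 32
     L  W  W  L  W  W  W  L  W  W  L  W  W  W  L  W  W  L  W  W  W  L  W  W  L  W  W  W  L  W  W  L  W
Position 32 is W, so the first player wins.

First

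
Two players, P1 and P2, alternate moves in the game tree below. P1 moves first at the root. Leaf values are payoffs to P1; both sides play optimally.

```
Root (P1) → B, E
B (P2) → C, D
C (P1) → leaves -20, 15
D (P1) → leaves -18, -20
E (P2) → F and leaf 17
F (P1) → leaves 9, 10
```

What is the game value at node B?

-18

C: max(-20, 15) = 15
D: max(-18, -20) = -18
B: min(15, -18) = -18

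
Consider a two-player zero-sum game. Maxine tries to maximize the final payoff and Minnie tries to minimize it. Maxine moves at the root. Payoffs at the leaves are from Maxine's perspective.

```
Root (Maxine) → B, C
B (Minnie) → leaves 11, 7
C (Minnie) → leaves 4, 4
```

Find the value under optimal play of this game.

B (Minnie): min(11, 7) = 7
C (Minnie): min(4, 4) = 4
Root (Maxine): max(7, 4) = 7

7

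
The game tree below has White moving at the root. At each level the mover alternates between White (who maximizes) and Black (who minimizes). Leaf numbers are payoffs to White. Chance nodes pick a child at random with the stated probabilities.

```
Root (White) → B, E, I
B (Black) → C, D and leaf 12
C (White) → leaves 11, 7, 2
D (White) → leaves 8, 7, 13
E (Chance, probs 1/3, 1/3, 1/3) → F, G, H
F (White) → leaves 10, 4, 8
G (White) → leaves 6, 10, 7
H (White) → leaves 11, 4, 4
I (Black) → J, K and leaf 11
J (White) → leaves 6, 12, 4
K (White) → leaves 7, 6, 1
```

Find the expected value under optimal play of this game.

11

C (White): max(11, 7, 2) = 11
D (White): max(8, 7, 13) = 13
B (Black): min(11, 13, 12) = 11
F (White): max(10, 4, 8) = 10
G (White): max(6, 10, 7) = 10
H (White): max(11, 4, 4) = 11
E (Chance): 1/3·10 + 1/3·10 + 1/3·11 = 10.33
J (White): max(6, 12, 4) = 12
K (White): max(7, 6, 1) = 7
I (Black): min(12, 7, 11) = 7
Root (White): max(11, 10.33, 7) = 11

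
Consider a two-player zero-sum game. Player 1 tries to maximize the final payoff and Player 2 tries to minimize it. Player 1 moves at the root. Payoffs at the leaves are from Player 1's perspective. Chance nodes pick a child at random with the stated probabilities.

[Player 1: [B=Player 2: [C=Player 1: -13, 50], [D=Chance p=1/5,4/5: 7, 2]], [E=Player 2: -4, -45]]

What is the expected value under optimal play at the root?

3

C (Player 1): max(-13, 50) = 50
D (Chance): 1/5·7 + 4/5·2 = 3
B (Player 2): min(50, 3) = 3
E (Player 2): min(-4, -45) = -45
Root (Player 1): max(3, -45) = 3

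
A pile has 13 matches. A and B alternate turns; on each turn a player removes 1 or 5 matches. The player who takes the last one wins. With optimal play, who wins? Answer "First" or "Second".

W/L table (W = player to move can force a win):
i:   0  1  2  3  4  5  6  7  8  9 10 11 12 13
     L  W  L  W  L  W  L  W  L  W  L  W  L  W
Position 13 is W, so the first player wins.

First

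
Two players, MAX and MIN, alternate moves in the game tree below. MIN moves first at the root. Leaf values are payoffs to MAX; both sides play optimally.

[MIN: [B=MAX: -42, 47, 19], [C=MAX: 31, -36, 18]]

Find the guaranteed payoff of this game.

31

B (MAX): max(-42, 47, 19) = 47
C (MAX): max(31, -36, 18) = 31
Root (MIN): min(47, 31) = 31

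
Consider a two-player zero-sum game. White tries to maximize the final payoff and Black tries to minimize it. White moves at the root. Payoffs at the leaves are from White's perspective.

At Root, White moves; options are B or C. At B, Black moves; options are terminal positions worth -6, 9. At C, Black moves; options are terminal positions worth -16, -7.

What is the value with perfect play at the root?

B (Black): min(-6, 9) = -6
C (Black): min(-16, -7) = -16
Root (White): max(-6, -16) = -6

-6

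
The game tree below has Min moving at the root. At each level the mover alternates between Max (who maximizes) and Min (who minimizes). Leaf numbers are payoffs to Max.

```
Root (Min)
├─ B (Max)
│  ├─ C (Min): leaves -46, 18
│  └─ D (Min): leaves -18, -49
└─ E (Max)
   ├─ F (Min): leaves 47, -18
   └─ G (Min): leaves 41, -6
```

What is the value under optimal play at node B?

C: min(-46, 18) = -46
D: min(-18, -49) = -49
B: max(-46, -49) = -46

-46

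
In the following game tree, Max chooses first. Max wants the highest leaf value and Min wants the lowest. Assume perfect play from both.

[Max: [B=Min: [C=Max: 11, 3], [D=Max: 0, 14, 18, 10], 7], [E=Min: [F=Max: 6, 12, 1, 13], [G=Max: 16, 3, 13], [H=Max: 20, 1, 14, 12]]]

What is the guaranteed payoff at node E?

F: max(6, 12, 1, 13) = 13
G: max(16, 3, 13) = 16
H: max(20, 1, 14, 12) = 20
E: min(13, 16, 20) = 13

13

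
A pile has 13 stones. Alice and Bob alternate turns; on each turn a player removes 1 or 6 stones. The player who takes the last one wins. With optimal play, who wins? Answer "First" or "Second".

W/L table (W = player to move can force a win):
i:   0  1  2  3  4  5  6  7  8  9 10 11 12 13
     L  W  L  W  L  W  W  L  W  L  W  L  W  W
Position 13 is W, so the first player wins.

First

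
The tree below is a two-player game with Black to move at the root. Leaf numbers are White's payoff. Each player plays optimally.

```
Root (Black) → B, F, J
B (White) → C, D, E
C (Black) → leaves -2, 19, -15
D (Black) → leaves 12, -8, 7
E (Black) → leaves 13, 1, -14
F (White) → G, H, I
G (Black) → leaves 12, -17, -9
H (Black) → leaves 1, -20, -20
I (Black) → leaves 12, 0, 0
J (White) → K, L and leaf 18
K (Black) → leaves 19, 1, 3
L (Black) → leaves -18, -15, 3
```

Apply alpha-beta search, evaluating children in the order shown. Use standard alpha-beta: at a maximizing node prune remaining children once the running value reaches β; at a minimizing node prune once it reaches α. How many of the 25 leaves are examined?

20

C [α=-∞,β=+∞]: v=-15
D [α=-15,β=+∞]: v=-8
E [α=-8,β=+∞]: v=-14
B [α=-∞,β=+∞]: v=-8
G [α=-∞,β=-8]: v=-17
H [α=-17,β=-8]: v=-20 after child 2 ≤ α → α-cutoff, skip 1
I [α=-17,β=-8]: v=0
F [α=-∞,β=-8]: v=0
K [α=-∞,β=-8]: v=1
J [α=-∞,β=-8]: v=1 after child 1 ≥ β → β-cutoff, skip 2
Root [α=-∞,β=+∞]: v=-8
Leaves evaluated: 20 of 25.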